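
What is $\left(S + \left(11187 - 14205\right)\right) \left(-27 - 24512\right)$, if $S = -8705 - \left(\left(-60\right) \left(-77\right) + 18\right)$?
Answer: $401482579$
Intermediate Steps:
$S = -13343$ ($S = -8705 - \left(4620 + 18\right) = -8705 - 4638 = -13343$)
$\left(S + \left(11187 - 14205\right)\right) \left(-27 - 24512\right) = \left(-13343 + \left(11187 - 14205\right)\right) \left(-27 - 24512\right) = \left(-13343 - 3018\right) \left(-24539\right) = \left(-16361\right) \left(-24539\right) = 401482579$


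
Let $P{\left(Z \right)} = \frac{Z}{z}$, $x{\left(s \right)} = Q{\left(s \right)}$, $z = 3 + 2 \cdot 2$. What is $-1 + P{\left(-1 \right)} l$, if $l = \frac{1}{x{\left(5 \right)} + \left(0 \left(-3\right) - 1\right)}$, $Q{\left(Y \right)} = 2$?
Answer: $- \frac{8}{7} \approx -1.1429$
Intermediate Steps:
$z = 7$ ($z = 3 + 4 = 7$)
$x{\left(s \right)} = 2$
$l = 1$ ($l = \frac{1}{2 + \left(0 \left(-3\right) - 1\right)} = \frac{1}{2 + \left(0 - 1\right)} = \frac{1}{2 - 1} = 1^{-1} = 1$)
$P{\left(Z \right)} = \frac{Z}{7}$
$-1 + P{\left(-1 \right)} l = -1 + \frac{1}{7} \left(-1\right) 1 = -1 - \frac{1}{7} = - \frac{8}{7}$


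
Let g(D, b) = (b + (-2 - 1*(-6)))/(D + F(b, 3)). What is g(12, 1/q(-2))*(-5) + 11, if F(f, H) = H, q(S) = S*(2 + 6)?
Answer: 155/16 ≈ 9.6875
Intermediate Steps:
q(S) = 8*S (q(S) = S*8 = 8*S)
g(D, b) = (4 + b)/(3 + D) (g(D, b) = (b + (-2 - 1*(-6)))/(D + 3) = (b + (-2 + 6))/(3 + D) = (b + 4)/(3 + D) = (4 + b)/(3 + D))
g(12, 1/q(-2))*(-5) + 11 = ((4 + 1/(8*(-2)))/(3 + 12))*(-5) + 11 = ((4 + 1/(-16))/15)*(-5) + 11 = ((4 - 1/16)/15)*(-5) + 11 = ((1/15)*(63/16))*(-5) + 11 = (21/80)*(-5) + 11 = -21/16 + 11 = 155/16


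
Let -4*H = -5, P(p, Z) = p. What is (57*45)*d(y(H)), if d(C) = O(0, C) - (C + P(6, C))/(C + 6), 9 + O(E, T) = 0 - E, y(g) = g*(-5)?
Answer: -25650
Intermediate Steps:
H = 5/4 (H = -1/4*(-5) = 5/4 ≈ 1.2500)
y(g) = -5*g
O(E, T) = -9 - E (O(E, T) = -9 + (0 - E) = -9 - E)
d(C) = -10 (d(C) = (-9 - 1*0) - (C + 6)/(C + 6) = (-9 + 0) - (6 + C)/(6 + C) = -9 - 1*1 = -9 - 1 = -10)
(57*45)*d(y(H)) = (57*45)*(-10) = 2565*(-10) = -25650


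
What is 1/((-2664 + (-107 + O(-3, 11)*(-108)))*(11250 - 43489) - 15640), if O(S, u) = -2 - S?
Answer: 1/92800441 ≈ 1.0776e-8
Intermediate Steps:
1/((-2664 + (-107 + O(-3, 11)*(-108)))*(11250 - 43489) - 15640) = 1/((-2664 + (-107 + (-2 - 1*(-3))*(-108)))*(11250 - 43489) - 15640) = 1/((-2664 + (-107 + (-2 + 3)*(-108)))*(-32239) - 15640) = 1/((-2664 + (-107 + 1*(-108)))*(-32239) - 15640) = 1/((-2664 + (-107 - 108))*(-32239) - 15640) = 1/((-2664 - 215)*(-32239) - 15640) = 1/(-2879*(-32239) - 15640) = 1/(92816081 - 15640) = 1/92800441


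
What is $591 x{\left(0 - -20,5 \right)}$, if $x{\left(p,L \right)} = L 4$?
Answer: $11820$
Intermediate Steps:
$x{\left(p,L \right)} = 4 L$
$591 x{\left(0 - -20,5 \right)} = 591 \cdot 4 \cdot 5 = 591 \cdot 20 = 11820$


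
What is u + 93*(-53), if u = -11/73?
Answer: -359828/73 ≈ -4929.1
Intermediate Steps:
u = -11/73 (u = -11*1/73 = -11/73 ≈ -0.15068)
u + 93*(-53) = -11/73 + 93*(-53) = -11/73 - 4929 = -359828/73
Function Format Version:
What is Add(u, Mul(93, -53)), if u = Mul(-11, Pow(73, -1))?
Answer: Rational(-359828, 73) ≈ -4929.1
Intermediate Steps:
u = Rational(-11, 73) (u = Mul(-11, Rational(1, 73)) = Rational(-11, 73) ≈ -0.15068)
Add(u, Mul(93, -53)) = Add(Rational(-11, 73), Mul(93, -53)) = Add(Rational(-11, 73), -4929) = Rational(-359828, 73)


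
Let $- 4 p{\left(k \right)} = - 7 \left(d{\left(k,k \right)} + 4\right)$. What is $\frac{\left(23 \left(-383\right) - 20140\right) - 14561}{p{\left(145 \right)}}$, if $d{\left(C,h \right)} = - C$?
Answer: $\frac{174040}{987} \approx 176.33$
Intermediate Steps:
$p{\left(k \right)} = 7 - \frac{7 k}{4}$ ($p{\left(k \right)} = - \frac{\left(-7\right) \left(- k + 4\right)}{4} = - \frac{\left(-7\right) \left(4 - k\right)}{4} = - \frac{-28 + 7 k}{4} = 7 - \frac{7 k}{4}$)
$\frac{\left(23 \left(-383\right) - 20140\right) - 14561}{p{\left(145 \right)}} = \frac{\left(23 \left(-383\right) - 20140\right) - 14561}{7 - \frac{1015}{4}} = \frac{\left(-8809 - 20140\right) - 14561}{7 - \frac{1015}{4}} = \frac{-28949 - 14561}{- \frac{987}{4}} = \left(-43510\right) \left(- \frac{4}{987}\right) = \frac{174040}{987}$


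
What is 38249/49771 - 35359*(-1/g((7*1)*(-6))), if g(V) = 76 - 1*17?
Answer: 1762109480/2936489 ≈ 600.07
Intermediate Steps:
g(V) = 59 (g(V) = 76 - 17 = 59)
38249/49771 - 35359*(-1/g((7*1)*(-6))) = 38249/49771 - 35359/((-1*59)) = 38249*(1/49771) - 35359/(-59) = 38249/49771 - 35359*(-1/59) = 38249/49771 + 35359/59 = 1762109480/2936489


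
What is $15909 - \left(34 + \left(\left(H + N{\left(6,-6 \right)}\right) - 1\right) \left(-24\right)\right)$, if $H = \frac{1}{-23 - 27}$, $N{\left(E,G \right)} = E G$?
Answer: $\frac{374663}{25} \approx 14987.0$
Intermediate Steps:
$H = - \frac{1}{50}$ ($H = \frac{1}{-50} = - \frac{1}{50} \approx -0.02$)
$15909 - \left(34 + \left(\left(H + N{\left(6,-6 \right)}\right) - 1\right) \left(-24\right)\right) = 15909 - \left(34 + \left(\left(- \frac{1}{50} + 6 \left(-6\right)\right) - 1\right) \left(-24\right)\right) = 15909 - \left(34 + \left(\left(- \frac{1}{50} - 36\right) - 1\right) \left(-24\right)\right) = 15909 - \left(34 + \left(- \frac{1801}{50} - 1\right) \left(-24\right)\right) = 15909 - \left(34 - - \frac{22212}{25}\right) = 15909 - \left(34 + \frac{22212}{25}\right) = 15909 - \frac{23062}{25} = \frac{374663}{25}$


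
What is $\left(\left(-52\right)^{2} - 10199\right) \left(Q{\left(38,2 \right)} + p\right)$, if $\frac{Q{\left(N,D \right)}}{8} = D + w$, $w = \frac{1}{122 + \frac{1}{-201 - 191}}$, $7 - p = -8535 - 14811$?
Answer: $- \frac{8376253278385}{47823} \approx -1.7515 \cdot 10^{8}$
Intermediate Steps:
$p = 23353$ ($p = 7 - \left(-8535 - 14811\right) = 7 - -23346 = 7 + 23346 = 23353$)
$w = \frac{392}{47823}$ ($w = \frac{1}{122 + \frac{1}{-392}} = \frac{1}{122 - \frac{1}{392}} = \frac{1}{\frac{47823}{392}} = \frac{392}{47823} \approx 0.0081969$)
$Q{\left(N,D \right)} = \frac{3136}{47823} + 8 D$ ($Q{\left(N,D \right)} = 8 \left(D + \frac{392}{47823}\right) = 8 \left(\frac{392}{47823} + D\right) = \frac{3136}{47823} + 8 D$)
$\left(\left(-52\right)^{2} - 10199\right) \left(Q{\left(38,2 \right)} + p\right) = \left(\left(-52\right)^{2} - 10199\right) \left(\left(\frac{3136}{47823} + 8 \cdot 2\right) + 23353\right) = \left(2704 - 10199\right) \left(\left(\frac{3136}{47823} + 16\right) + 23353\right) = - 7495 \left(\frac{768304}{47823} + 23353\right) = \left(-7495\right) \frac{1117578823}{47823} = - \frac{8376253278385}{47823}$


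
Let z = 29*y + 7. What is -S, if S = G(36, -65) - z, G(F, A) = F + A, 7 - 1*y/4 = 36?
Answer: -3328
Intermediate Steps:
y = -116 (y = 28 - 4*36 = 28 - 144 = -116)
G(F, A) = A + F
z = -3357 (z = 29*(-116) + 7 = -3364 + 7 = -3357)
S = 3328 (S = (-65 + 36) - 1*(-3357) = -29 + 3357 = 3328)
-S = -1*3328 = -3328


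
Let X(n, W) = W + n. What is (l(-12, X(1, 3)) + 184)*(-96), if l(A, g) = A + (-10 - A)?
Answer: -16704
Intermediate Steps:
l(A, g) = -10
(l(-12, X(1, 3)) + 184)*(-96) = (-10 + 184)*(-96) = 174*(-96) = -16704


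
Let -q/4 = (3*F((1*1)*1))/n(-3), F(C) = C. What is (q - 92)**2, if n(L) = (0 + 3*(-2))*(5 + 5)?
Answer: 210681/25 ≈ 8427.2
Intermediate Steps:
n(L) = -60 (n(L) = (0 - 6)*10 = -6*10 = -60)
q = 1/5 (q = -4*3*((1*1)*1)/(-60) = -4*3*(1*1)*(-1)/60 = -4*3*1*(-1)/60 = -12*(-1)/60 = -4*(-1/20) = 1/5 ≈ 0.20000)
(q - 92)**2 = (1/5 - 92)**2 = (-459/5)**2 = 210681/25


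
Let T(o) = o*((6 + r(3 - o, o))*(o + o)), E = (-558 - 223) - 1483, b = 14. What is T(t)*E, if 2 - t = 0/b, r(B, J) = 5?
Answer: -199232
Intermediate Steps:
E = -2264 (E = -781 - 1483 = -2264)
t = 2 (t = 2 - 0/14 = 2 - 1*0 = 2 + 0 = 2)
T(o) = 22*o² (T(o) = o*((6 + 5)*(o + o)) = o*(11*(2*o)) = o*(22*o) = 22*o²)
T(t)*E = (22*2²)*(-2264) = (22*4)*(-2264) = 88*(-2264) = -199232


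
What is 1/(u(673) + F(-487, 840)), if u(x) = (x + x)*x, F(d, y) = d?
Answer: 1/905371 ≈ 1.1045e-6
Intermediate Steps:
u(x) = 2*x² (u(x) = (2*x)*x = 2*x²)
1/(u(673) + F(-487, 840)) = 1/(2*673² - 487) = 1/(2*452929 - 487) = 1/(905858 - 487) = 1/905371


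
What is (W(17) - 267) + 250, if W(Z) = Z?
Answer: 0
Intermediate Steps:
(W(17) - 267) + 250 = (17 - 267) + 250 = -250 + 250 = 0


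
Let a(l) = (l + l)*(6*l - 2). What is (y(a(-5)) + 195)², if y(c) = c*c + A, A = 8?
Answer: 10527375609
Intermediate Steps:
a(l) = 2*l*(-2 + 6*l) (a(l) = (2*l)*(-2 + 6*l) = 2*l*(-2 + 6*l))
y(c) = 8 + c² (y(c) = c*c + 8 = c² + 8 = 8 + c²)
(y(a(-5)) + 195)² = ((8 + (4*(-5)*(-1 + 3*(-5)))²) + 195)² = ((8 + (4*(-5)*(-1 - 15))²) + 195)² = ((8 + (4*(-5)*(-16))²) + 195)² = ((8 + 320²) + 195)² = ((8 + 102400) + 195)² = (102408 + 195)² = 102603² = 10527375609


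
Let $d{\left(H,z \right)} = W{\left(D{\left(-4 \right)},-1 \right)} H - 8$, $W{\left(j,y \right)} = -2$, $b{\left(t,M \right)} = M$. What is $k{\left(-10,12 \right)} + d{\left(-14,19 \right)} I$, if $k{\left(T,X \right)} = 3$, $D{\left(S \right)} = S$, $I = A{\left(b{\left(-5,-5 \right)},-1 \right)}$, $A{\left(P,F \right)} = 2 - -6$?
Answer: $163$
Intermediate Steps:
$A{\left(P,F \right)} = 8$ ($A{\left(P,F \right)} = 2 + 6 = 8$)
$I = 8$
$d{\left(H,z \right)} = -8 - 2 H$ ($d{\left(H,z \right)} = - 2 H - 8 = -8 - 2 H$)
$k{\left(-10,12 \right)} + d{\left(-14,19 \right)} I = 3 + \left(-8 - -28\right) 8 = 3 + \left(-8 + 28\right) 8 = 3 + 20 \cdot 8 = 3 + 160 = 163$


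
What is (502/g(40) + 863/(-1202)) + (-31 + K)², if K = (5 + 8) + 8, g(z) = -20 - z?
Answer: 819602/9015 ≈ 90.915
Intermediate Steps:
K = 21 (K = 13 + 8 = 21)
(502/g(40) + 863/(-1202)) + (-31 + K)² = (502/(-20 - 1*40) + 863/(-1202)) + (-31 + 21)² = (502/(-20 - 40) + 863*(-1/1202)) + (-10)² = (502/(-60) - 863/1202) + 100 = (502*(-1/60) - 863/1202) + 100 = (-251/30 - 863/1202) + 100 = -81898/9015 + 100 = 819602/9015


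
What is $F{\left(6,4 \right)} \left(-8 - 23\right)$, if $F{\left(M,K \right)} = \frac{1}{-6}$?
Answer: $\frac{31}{6} \approx 5.1667$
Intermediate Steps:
$F{\left(M,K \right)} = - \frac{1}{6}$
$F{\left(6,4 \right)} \left(-8 - 23\right) = - \frac{-8 - 23}{6} = \left(- \frac{1}{6}\right) \left(-31\right) = \frac{31}{6}$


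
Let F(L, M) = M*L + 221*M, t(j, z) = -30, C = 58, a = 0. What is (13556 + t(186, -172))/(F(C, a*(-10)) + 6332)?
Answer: 6763/3166 ≈ 2.1361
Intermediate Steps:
F(L, M) = 221*M + L*M (F(L, M) = L*M + 221*M = 221*M + L*M)
(13556 + t(186, -172))/(F(C, a*(-10)) + 6332) = (13556 - 30)/((0*(-10))*(221 + 58) + 6332) = 13526/(0*279 + 6332) = 13526/(0 + 6332) = 13526/6332 = 13526*(1/6332) = 6763/3166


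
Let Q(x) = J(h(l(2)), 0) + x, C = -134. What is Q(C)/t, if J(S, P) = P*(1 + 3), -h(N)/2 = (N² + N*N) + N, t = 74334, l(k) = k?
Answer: -67/37167 ≈ -0.0018027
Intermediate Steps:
h(N) = -4*N² - 2*N (h(N) = -2*((N² + N*N) + N) = -2*((N² + N²) + N) = -2*(2*N² + N) = -2*(N + 2*N²) = -4*N² - 2*N)
J(S, P) = 4*P (J(S, P) = P*4 = 4*P)
Q(x) = x (Q(x) = 4*0 + x = 0 + x = x)
Q(C)/t = -134/74334 = -134*1/74334 = -67/37167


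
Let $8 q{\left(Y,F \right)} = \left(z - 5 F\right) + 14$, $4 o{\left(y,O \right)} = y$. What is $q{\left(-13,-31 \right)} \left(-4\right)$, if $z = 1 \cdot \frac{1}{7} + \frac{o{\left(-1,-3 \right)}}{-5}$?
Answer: $- \frac{23687}{280} \approx -84.596$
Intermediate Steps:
$o{\left(y,O \right)} = \frac{y}{4}$
$z = \frac{27}{140}$ ($z = 1 \cdot \frac{1}{7} + \frac{\frac{1}{4} \left(-1\right)}{-5} = 1 \cdot \frac{1}{7} - - \frac{1}{20} = \frac{1}{7} + \frac{1}{20} = \frac{27}{140} \approx 0.19286$)
$q{\left(Y,F \right)} = \frac{1987}{1120} - \frac{5 F}{8}$ ($q{\left(Y,F \right)} = \frac{\left(\frac{27}{140} - 5 F\right) + 14}{8} = \frac{\frac{1987}{140} - 5 F}{8} = \frac{1987}{1120} - \frac{5 F}{8}$)
$q{\left(-13,-31 \right)} \left(-4\right) = \left(\frac{1987}{1120} - - \frac{155}{8}\right) \left(-4\right) = \left(\frac{1987}{1120} + \frac{155}{8}\right) \left(-4\right) = \frac{23687}{1120} \left(-4\right) = - \frac{23687}{280}$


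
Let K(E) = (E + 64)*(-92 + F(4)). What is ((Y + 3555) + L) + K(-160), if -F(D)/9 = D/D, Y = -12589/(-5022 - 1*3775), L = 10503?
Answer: 208976527/8797 ≈ 23755.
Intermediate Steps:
Y = 12589/8797 (Y = -12589/(-5022 - 3775) = -12589/(-8797) = -12589*(-1/8797) = 12589/8797 ≈ 1.4311)
F(D) = -9 (F(D) = -9*D/D = -9*1 = -9)
K(E) = -6464 - 101*E (K(E) = (E + 64)*(-92 - 9) = (64 + E)*(-101) = -6464 - 101*E)
((Y + 3555) + L) + K(-160) = ((12589/8797 + 3555) + 10503) + (-6464 - 101*(-160)) = (31285924/8797 + 10503) + (-6464 + 16160) = 123680815/8797 + 9696 = 208976527/8797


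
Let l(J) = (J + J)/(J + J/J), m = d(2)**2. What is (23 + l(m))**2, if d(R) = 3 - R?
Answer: 576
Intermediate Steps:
m = 1 (m = (3 - 1*2)**2 = (3 - 2)**2 = 1**2 = 1)
l(J) = 2*J/(1 + J) (l(J) = (2*J)/(J + 1) = (2*J)/(1 + J) = 2*J/(1 + J))
(23 + l(m))**2 = (23 + 2*1/(1 + 1))**2 = (23 + 2*1/2)**2 = (23 + 2*1*(1/2))**2 = (23 + 1)**2 = 24**2 = 576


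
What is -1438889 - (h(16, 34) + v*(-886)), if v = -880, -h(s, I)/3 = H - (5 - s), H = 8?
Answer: -2218512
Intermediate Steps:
h(s, I) = -9 - 3*s (h(s, I) = -3*(8 - (5 - s)) = -3*(8 + (-5 + s)) = -3*(3 + s) = -9 - 3*s)
-1438889 - (h(16, 34) + v*(-886)) = -1438889 - ((-9 - 3*16) - 880*(-886)) = -1438889 - ((-9 - 48) + 779680) = -1438889 - (-57 + 779680) = -1438889 - 1*779623 = -1438889 - 779623 = -2218512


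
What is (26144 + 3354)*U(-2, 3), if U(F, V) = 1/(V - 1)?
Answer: 14749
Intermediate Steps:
U(F, V) = 1/(-1 + V)
(26144 + 3354)*U(-2, 3) = (26144 + 3354)/(-1 + 3) = 29498/2 = 29498*(½) = 14749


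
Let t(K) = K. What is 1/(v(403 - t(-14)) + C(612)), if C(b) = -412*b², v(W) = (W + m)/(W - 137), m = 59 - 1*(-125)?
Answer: -280/43207395239 ≈ -6.4804e-9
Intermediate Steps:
m = 184 (m = 59 + 125 = 184)
v(W) = (184 + W)/(-137 + W) (v(W) = (W + 184)/(W - 137) = (184 + W)/(-137 + W))
1/(v(403 - t(-14)) + C(612)) = 1/((184 + (403 - 1*(-14)))/(-137 + (403 - 1*(-14))) - 412*612²) = 1/((184 + (403 + 14))/(-137 + (403 + 14)) - 412*374544) = 1/((184 + 417)/(-137 + 417) - 154312128) = 1/(601/280 - 154312128) = 1/(-43207395239/280) = -280/43207395239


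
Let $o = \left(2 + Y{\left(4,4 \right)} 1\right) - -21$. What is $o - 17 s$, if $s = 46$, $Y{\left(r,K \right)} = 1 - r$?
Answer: $-762$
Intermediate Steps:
$o = 20$ ($o = \left(2 + \left(1 - 4\right) 1\right) - -21 = \left(2 + \left(1 - 4\right) 1\right) + 21 = \left(2 - 3\right) + 21 = -1 + 21 = 20$)
$o - 17 s = 20 - 782 = -762$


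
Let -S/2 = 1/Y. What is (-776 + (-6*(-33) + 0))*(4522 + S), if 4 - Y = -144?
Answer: -96707203/37 ≈ -2.6137e+6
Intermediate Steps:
Y = 148 (Y = 4 - 1*(-144) = 4 + 144 = 148)
S = -1/74 (S = -2/148 = -2*1/148 = -1/74 ≈ -0.013514)
(-776 + (-6*(-33) + 0))*(4522 + S) = (-776 + (-6*(-33) + 0))*(4522 - 1/74) = (-776 + (198 + 0))*(334627/74) = (-776 + 198)*(334627/74) = -578*334627/74 = -96707203/37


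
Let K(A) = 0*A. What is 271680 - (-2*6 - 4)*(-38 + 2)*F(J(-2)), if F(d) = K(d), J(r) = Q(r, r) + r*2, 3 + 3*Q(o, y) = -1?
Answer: 271680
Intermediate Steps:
Q(o, y) = -4/3 (Q(o, y) = -1 + (⅓)*(-1) = -1 - ⅓ = -4/3)
K(A) = 0
J(r) = -4/3 + 2*r (J(r) = -4/3 + r*2 = -4/3 + 2*r)
F(d) = 0
271680 - (-2*6 - 4)*(-38 + 2)*F(J(-2)) = 271680 - (-2*6 - 4)*(-38 + 2)*0 = 271680 - (-12 - 4)*(-36)*0 = 271680 - (-16*(-36))*0 = 271680 - 576*0 = 271680 - 1*0 = 271680 + 0 = 271680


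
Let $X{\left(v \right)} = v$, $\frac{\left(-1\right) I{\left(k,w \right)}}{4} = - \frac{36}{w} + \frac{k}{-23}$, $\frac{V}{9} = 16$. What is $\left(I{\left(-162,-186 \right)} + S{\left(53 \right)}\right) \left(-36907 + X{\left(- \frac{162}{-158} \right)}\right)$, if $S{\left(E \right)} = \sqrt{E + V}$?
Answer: $\frac{2616408960}{2449} - \frac{2915572 \sqrt{197}}{79} \approx 5.5036 \cdot 10^{5}$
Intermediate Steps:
$V = 144$ ($V = 9 \cdot 16 = 144$)
$I{\left(k,w \right)} = \frac{144}{w} + \frac{4 k}{23}$ ($I{\left(k,w \right)} = - 4 \left(- \frac{36}{w} + \frac{k}{-23}\right) = - 4 \left(- \frac{36}{w} + k \left(- \frac{1}{23}\right)\right) = - 4 \left(- \frac{36}{w} - \frac{k}{23}\right) = \frac{144}{w} + \frac{4 k}{23}$)
$S{\left(E \right)} = \sqrt{144 + E}$ ($S{\left(E \right)} = \sqrt{E + 144} = \sqrt{144 + E}$)
$\left(I{\left(-162,-186 \right)} + S{\left(53 \right)}\right) \left(-36907 + X{\left(- \frac{162}{-158} \right)}\right) = \left(\left(\frac{144}{-186} + \frac{4}{23} \left(-162\right)\right) + \sqrt{144 + 53}\right) \left(-36907 - \frac{162}{-158}\right) = \left(\left(144 \left(- \frac{1}{186}\right) - \frac{648}{23}\right) + \sqrt{197}\right) \left(-36907 - - \frac{81}{79}\right) = \left(\left(- \frac{24}{31} - \frac{648}{23}\right) + \sqrt{197}\right) \left(-36907 + \frac{81}{79}\right) = \left(- \frac{20640}{713} + \sqrt{197}\right) \left(- \frac{2915572}{79}\right) = \frac{2616408960}{2449} - \frac{2915572 \sqrt{197}}{79}$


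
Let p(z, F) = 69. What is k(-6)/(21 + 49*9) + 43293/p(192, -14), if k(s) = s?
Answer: 1111164/1771 ≈ 627.42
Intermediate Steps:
k(-6)/(21 + 49*9) + 43293/p(192, -14) = -6/(21 + 49*9) + 43293/69 = -6/(21 + 441) + 43293*(1/69) = -6/462 + 14431/23 = -6*1/462 + 14431/23 = -1/77 + 14431/23 = 1111164/1771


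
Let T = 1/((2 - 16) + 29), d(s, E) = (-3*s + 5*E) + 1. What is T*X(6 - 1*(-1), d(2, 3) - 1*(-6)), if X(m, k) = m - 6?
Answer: 1/15 ≈ 0.066667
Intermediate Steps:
d(s, E) = 1 - 3*s + 5*E
X(m, k) = -6 + m
T = 1/15 (T = 1/(-14 + 29) = 1/15 ≈ 0.066667)
T*X(6 - 1*(-1), d(2, 3) - 1*(-6)) = (-6 + (6 - 1*(-1)))/15 = (-6 + (6 + 1))/15 = (-6 + 7)/15 = (1/15)*1 = 1/15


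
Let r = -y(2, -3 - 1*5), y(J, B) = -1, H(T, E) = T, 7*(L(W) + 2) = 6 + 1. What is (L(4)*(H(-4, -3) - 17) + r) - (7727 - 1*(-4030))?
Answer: -11735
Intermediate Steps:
L(W) = -1 (L(W) = -2 + (6 + 1)/7 = -2 + (⅐)*7 = -2 + 1 = -1)
r = 1 (r = -1*(-1) = 1)
(L(4)*(H(-4, -3) - 17) + r) - (7727 - 1*(-4030)) = (-(-4 - 17) + 1) - (7727 - 1*(-4030)) = (-1*(-21) + 1) - (7727 + 4030) = (21 + 1) - 1*11757 = 22 - 11757 = -11735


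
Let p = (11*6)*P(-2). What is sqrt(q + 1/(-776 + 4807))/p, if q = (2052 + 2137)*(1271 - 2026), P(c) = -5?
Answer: -I*sqrt(12847626926466)/665115 ≈ -5.3891*I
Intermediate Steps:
q = -3162695 (q = 4189*(-755) = -3162695)
p = -330 (p = (11*6)*(-5) = 66*(-5) = -330)
sqrt(q + 1/(-776 + 4807))/p = sqrt(-3162695 + 1/(-776 + 4807))/(-330) = sqrt(-3162695 + 1/4031)*(-1/330) = sqrt(-12748823544/4031)*(-1/330) = (2*I*sqrt(12847626926466)/4031)*(-1/330) = -I*sqrt(12847626926466)/665115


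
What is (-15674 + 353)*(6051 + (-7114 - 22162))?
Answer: 355830225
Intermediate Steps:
(-15674 + 353)*(6051 + (-7114 - 22162)) = -15321*(6051 - 29276) = -15321*(-23225) = 355830225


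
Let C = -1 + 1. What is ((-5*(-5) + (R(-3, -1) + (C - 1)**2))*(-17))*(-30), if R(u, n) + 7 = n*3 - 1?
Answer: 7650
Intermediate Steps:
R(u, n) = -8 + 3*n (R(u, n) = -7 + (n*3 - 1) = -7 + (3*n - 1) = -7 + (-1 + 3*n) = -8 + 3*n)
C = 0
((-5*(-5) + (R(-3, -1) + (C - 1)**2))*(-17))*(-30) = ((-5*(-5) + ((-8 + 3*(-1)) + (0 - 1)**2))*(-17))*(-30) = ((25 + ((-8 - 3) + (-1)**2))*(-17))*(-30) = ((25 + (-11 + 1))*(-17))*(-30) = ((25 - 10)*(-17))*(-30) = (15*(-17))*(-30) = -255*(-30) = 7650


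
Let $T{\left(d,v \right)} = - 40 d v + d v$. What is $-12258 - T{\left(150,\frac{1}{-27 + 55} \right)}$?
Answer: $- \frac{168687}{14} \approx -12049.0$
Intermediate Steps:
$T{\left(d,v \right)} = - 39 d v$ ($T{\left(d,v \right)} = - 40 d v + d v = - 39 d v$)
$-12258 - T{\left(150,\frac{1}{-27 + 55} \right)} = -12258 - \left(-39\right) 150 \frac{1}{-27 + 55} = -12258 - \left(-39\right) 150 \cdot \frac{1}{28} = -12258 - - \frac{2925}{14} = -12258 + \frac{2925}{14} = - \frac{168687}{14}$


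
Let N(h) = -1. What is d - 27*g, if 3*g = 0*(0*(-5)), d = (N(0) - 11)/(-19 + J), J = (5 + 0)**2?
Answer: -2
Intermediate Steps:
J = 25 (J = 5**2 = 25)
d = -2 (d = (-1 - 11)/(-19 + 25) = -12/6 = -12*1/6 = -2)
g = 0 (g = (0*(0*(-5)))/3 = (0*0)/3 = (1/3)*0 = 0)
d - 27*g = -2 - 27*0 = -2 + 0 = -2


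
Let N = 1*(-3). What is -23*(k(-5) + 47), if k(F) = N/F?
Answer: -5474/5 ≈ -1094.8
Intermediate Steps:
N = -3
k(F) = -3/F
-23*(k(-5) + 47) = -23*(-3/(-5) + 47) = -23*(-3*(-1/5) + 47) = -23*(3/5 + 47) = -23*238/5 = -5474/5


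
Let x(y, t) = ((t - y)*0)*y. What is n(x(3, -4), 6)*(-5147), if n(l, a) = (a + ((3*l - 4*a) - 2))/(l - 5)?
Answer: -20588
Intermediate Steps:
x(y, t) = 0 (x(y, t) = 0*y = 0)
n(l, a) = (-2 - 3*a + 3*l)/(-5 + l) (n(l, a) = (a + ((-4*a + 3*l) - 2))/(-5 + l) = (a + (-2 - 4*a + 3*l))/(-5 + l) = (-2 - 3*a + 3*l)/(-5 + l))
n(x(3, -4), 6)*(-5147) = ((-2 - 3*6 + 3*0)/(-5 + 0))*(-5147) = ((-2 - 18 + 0)/(-5))*(-5147) = -1/5*(-20)*(-5147) = 4*(-5147) = -20588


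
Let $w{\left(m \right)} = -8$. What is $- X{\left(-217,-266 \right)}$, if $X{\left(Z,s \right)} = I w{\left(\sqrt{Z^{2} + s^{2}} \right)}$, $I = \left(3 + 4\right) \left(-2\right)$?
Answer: $-112$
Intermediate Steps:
$I = -14$ ($I = 7 \left(-2\right) = -14$)
$X{\left(Z,s \right)} = 112$ ($X{\left(Z,s \right)} = \left(-14\right) \left(-8\right) = 112$)
$- X{\left(-217,-266 \right)} = \left(-1\right) 112 = -112$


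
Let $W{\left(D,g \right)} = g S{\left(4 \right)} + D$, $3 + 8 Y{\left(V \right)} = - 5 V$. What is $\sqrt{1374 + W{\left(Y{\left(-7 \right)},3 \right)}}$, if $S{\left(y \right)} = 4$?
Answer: $\sqrt{1390} \approx 37.283$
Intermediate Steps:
$Y{\left(V \right)} = - \frac{3}{8} - \frac{5 V}{8}$ ($Y{\left(V \right)} = - \frac{3}{8} + \frac{\left(-5\right) V}{8} = - \frac{3}{8} - \frac{5 V}{8}$)
$W{\left(D,g \right)} = D + 4 g$ ($W{\left(D,g \right)} = g 4 + D = 4 g + D = D + 4 g$)
$\sqrt{1374 + W{\left(Y{\left(-7 \right)},3 \right)}} = \sqrt{1374 + \left(\left(- \frac{3}{8} - - \frac{35}{8}\right) + 4 \cdot 3\right)} = \sqrt{1374 + \left(\left(- \frac{3}{8} + \frac{35}{8}\right) + 12\right)} = \sqrt{1374 + \left(4 + 12\right)} = \sqrt{1374 + 16} = \sqrt{1390}$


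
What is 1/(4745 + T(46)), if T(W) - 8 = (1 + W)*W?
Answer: 1/6915 ≈ 0.00014461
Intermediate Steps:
T(W) = 8 + W*(1 + W) (T(W) = 8 + (1 + W)*W = 8 + W*(1 + W))
1/(4745 + T(46)) = 1/(4745 + (8 + 46 + 46²)) = 1/(4745 + (8 + 46 + 2116)) = 1/(4745 + 2170) = 1/6915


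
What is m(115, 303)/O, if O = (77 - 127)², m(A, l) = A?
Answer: 23/500 ≈ 0.046000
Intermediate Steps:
O = 2500 (O = (-50)² = 2500)
m(115, 303)/O = 115/2500 = 115*(1/2500) = 23/500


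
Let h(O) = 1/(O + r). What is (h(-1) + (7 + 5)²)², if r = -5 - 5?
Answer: 2505889/121 ≈ 20710.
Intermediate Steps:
r = -10
h(O) = 1/(-10 + O) (h(O) = 1/(O - 10) = 1/(-10 + O))
(h(-1) + (7 + 5)²)² = (1/(-10 - 1) + (7 + 5)²)² = (1/(-11) + 12²)² = (-1/11 + 144)² = (1583/11)² = 2505889/121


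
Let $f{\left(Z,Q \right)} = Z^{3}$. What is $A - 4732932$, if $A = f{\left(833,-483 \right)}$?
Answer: $573276605$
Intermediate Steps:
$A = 578009537$ ($A = 833^{3} = 578009537$)
$A - 4732932 = 578009537 - 4732932 = 573276605$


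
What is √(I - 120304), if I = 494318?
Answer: √374014 ≈ 611.57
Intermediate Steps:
√(I - 120304) = √(494318 - 120304) = √374014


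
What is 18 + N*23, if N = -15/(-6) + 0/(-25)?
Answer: 151/2 ≈ 75.500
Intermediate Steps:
N = 5/2 (N = -15*(-1/6) + 0*(-1/25) = 5/2 + 0 = 5/2 ≈ 2.5000)
18 + N*23 = 18 + (5/2)*23 = 18 + 115/2 = 151/2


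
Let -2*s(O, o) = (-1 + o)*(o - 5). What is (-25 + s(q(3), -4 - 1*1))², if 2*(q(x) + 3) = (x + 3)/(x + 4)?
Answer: 3025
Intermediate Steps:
q(x) = -3 + (3 + x)/(2*(4 + x)) (q(x) = -3 + ((x + 3)/(x + 4))/2 = -3 + ((3 + x)/(4 + x))/2 = -3 + (3 + x)/(2*(4 + x)))
s(O, o) = -(-1 + o)*(-5 + o)/2 (s(O, o) = -(-1 + o)*(o - 5)/2 = -(-1 + o)*(-5 + o)/2)
(-25 + s(q(3), -4 - 1*1))² = (-25 + (-5/2 + 3*(-4 - 1*1) - (-4 - 1*1)²/2))² = (-25 + (-5/2 + 3*(-4 - 1) - (-4 - 1)²/2))² = (-25 + (-5/2 + 3*(-5) - ½*(-5)²))² = (-25 + (-5/2 - 15 - ½*25))² = (-25 + (-5/2 - 15 - 25/2))² = (-25 - 30)² = (-55)² = 3025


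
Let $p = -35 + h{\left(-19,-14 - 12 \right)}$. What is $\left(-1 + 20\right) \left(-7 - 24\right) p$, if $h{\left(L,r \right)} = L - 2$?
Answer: $32984$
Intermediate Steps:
$h{\left(L,r \right)} = -2 + L$ ($h{\left(L,r \right)} = L - 2 = -2 + L$)
$p = -56$ ($p = -35 - 21 = -56$)
$\left(-1 + 20\right) \left(-7 - 24\right) p = \left(-1 + 20\right) \left(-7 - 24\right) \left(-56\right) = 19 \left(-31\right) \left(-56\right) = \left(-589\right) \left(-56\right) = 32984$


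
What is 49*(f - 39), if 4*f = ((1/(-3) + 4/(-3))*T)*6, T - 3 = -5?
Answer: -1666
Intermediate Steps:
T = -2 (T = 3 - 5 = -2)
f = 5 (f = (((1/(-3) + 4/(-3))*(-2))*6)/4 = (((1*(-⅓) + 4*(-⅓))*(-2))*6)/4 = (((-⅓ - 4/3)*(-2))*6)/4 = (-5/3*(-2)*6)/4 = ((10/3)*6)/4 = (¼)*20 = 5)
49*(f - 39) = 49*(5 - 39) = 49*(-34) = -1666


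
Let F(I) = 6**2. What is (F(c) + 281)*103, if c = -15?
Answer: 32651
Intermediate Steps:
F(I) = 36
(F(c) + 281)*103 = (36 + 281)*103 = 317*103 = 32651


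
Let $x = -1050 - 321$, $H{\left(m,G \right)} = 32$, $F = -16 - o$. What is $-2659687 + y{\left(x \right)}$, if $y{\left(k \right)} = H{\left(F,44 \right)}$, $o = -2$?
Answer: $-2659655$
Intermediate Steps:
$F = -14$ ($F = -16 - -2 = -16 + 2 = -14$)
$x = -1371$ ($x = -1050 - 321 = -1371$)
$y{\left(k \right)} = 32$
$-2659687 + y{\left(x \right)} = -2659687 + 32 = -2659655$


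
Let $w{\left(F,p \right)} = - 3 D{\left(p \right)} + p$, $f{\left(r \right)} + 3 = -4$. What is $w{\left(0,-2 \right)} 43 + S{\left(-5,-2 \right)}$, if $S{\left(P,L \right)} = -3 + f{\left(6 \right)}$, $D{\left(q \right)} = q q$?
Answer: $-612$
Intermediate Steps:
$D{\left(q \right)} = q^{2}$
$f{\left(r \right)} = -7$ ($f{\left(r \right)} = -3 - 4 = -7$)
$w{\left(F,p \right)} = p - 3 p^{2}$ ($w{\left(F,p \right)} = - 3 p^{2} + p = p - 3 p^{2}$)
$S{\left(P,L \right)} = -10$ ($S{\left(P,L \right)} = -3 - 7 = -10$)
$w{\left(0,-2 \right)} 43 + S{\left(-5,-2 \right)} = - 2 \left(1 - -6\right) 43 - 10 = - 2 \left(1 + 6\right) 43 - 10 = \left(-2\right) 7 \cdot 43 - 10 = \left(-14\right) 43 - 10 = -602 - 10 = -612$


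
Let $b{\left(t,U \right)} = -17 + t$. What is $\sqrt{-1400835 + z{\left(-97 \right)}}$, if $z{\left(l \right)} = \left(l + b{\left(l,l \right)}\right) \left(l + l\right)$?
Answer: $i \sqrt{1359901} \approx 1166.1 i$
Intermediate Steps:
$z{\left(l \right)} = 2 l \left(-17 + 2 l\right)$ ($z{\left(l \right)} = \left(l + \left(-17 + l\right)\right) \left(l + l\right) = \left(-17 + 2 l\right) 2 l = 2 l \left(-17 + 2 l\right)$)
$\sqrt{-1400835 + z{\left(-97 \right)}} = \sqrt{-1400835 + 2 \left(-97\right) \left(-17 + 2 \left(-97\right)\right)} = \sqrt{-1400835 + 2 \left(-97\right) \left(-17 - 194\right)} = \sqrt{-1400835 + 2 \left(-97\right) \left(-211\right)} = \sqrt{-1400835 + 40934} = \sqrt{-1359901} = i \sqrt{1359901}$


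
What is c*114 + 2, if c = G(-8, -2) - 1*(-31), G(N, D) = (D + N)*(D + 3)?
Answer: 2396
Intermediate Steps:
G(N, D) = (3 + D)*(D + N) (G(N, D) = (D + N)*(3 + D) = (3 + D)*(D + N))
c = 21 (c = ((-2)**2 + 3*(-2) + 3*(-8) - 2*(-8)) - 1*(-31) = (4 - 6 - 24 + 16) + 31 = -10 + 31 = 21)
c*114 + 2 = 21*114 + 2 = 2394 + 2 = 2396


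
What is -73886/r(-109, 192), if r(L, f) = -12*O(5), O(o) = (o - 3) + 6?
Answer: 36943/48 ≈ 769.65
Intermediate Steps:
O(o) = 3 + o (O(o) = (-3 + o) + 6 = 3 + o)
r(L, f) = -96 (r(L, f) = -12*(3 + 5) = -12*8 = -96)
-73886/r(-109, 192) = -73886/(-96) = -73886*(-1/96) = 36943/48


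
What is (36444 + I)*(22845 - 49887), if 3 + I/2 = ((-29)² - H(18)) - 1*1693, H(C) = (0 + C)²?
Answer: -921753612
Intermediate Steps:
H(C) = C²
I = -2358 (I = -6 + 2*(((-29)² - 1*18²) - 1*1693) = -6 + 2*((841 - 1*324) - 1693) = -6 + 2*((841 - 324) - 1693) = -6 + 2*(517 - 1693) = -6 + 2*(-1176) = -6 - 2352 = -2358)
(36444 + I)*(22845 - 49887) = (36444 - 2358)*(22845 - 49887) = 34086*(-27042) = -921753612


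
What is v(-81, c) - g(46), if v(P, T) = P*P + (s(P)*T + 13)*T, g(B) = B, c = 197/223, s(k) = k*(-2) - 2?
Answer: 330764978/49729 ≈ 6651.4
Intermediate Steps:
s(k) = -2 - 2*k (s(k) = -2*k - 2 = -2 - 2*k)
c = 197/223 (c = 197*(1/223) = 197/223 ≈ 0.88341)
v(P, T) = P**2 + T*(13 + T*(-2 - 2*P)) (v(P, T) = P*P + ((-2 - 2*P)*T + 13)*T = P**2 + (T*(-2 - 2*P) + 13)*T = P**2 + (13 + T*(-2 - 2*P))*T = P**2 + T*(13 + T*(-2 - 2*P)))
v(-81, c) - g(46) = ((-81)**2 + 13*(197/223) - 2*(197/223)**2*(1 - 81)) - 1*46 = (6561 + 2561/223 - 2*38809/49729*(-80)) - 46 = (6561 + 2561/223 + 6209440/49729) - 46 = 333052512/49729 - 46 = 330764978/49729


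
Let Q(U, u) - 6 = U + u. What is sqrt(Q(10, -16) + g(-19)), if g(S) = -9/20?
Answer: 3*I*sqrt(5)/10 ≈ 0.67082*I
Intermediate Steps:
Q(U, u) = 6 + U + u (Q(U, u) = 6 + (U + u) = 6 + U + u)
g(S) = -9/20 (g(S) = -9*1/20 = -9/20)
sqrt(Q(10, -16) + g(-19)) = sqrt((6 + 10 - 16) - 9/20) = sqrt(0 - 9/20) = sqrt(-9/20) = 3*I*sqrt(5)/10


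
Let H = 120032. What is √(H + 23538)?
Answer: 7*√2930 ≈ 378.91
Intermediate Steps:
√(H + 23538) = √(120032 + 23538) = √143570 = 7*√2930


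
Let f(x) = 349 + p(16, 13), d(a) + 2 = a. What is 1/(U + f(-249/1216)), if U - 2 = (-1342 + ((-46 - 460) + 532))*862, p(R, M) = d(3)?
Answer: -1/1134040 ≈ -8.8180e-7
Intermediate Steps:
d(a) = -2 + a
p(R, M) = 1 (p(R, M) = -2 + 3 = 1)
U = -1134390 (U = 2 + (-1342 + ((-46 - 460) + 532))*862 = 2 + (-1342 + (-506 + 532))*862 = 2 + (-1342 + 26)*862 = 2 - 1316*862 = 2 - 1134392 = -1134390)
f(x) = 350 (f(x) = 349 + 1 = 350)
1/(U + f(-249/1216)) = 1/(-1134390 + 350) = 1/(-1134040) = -1/1134040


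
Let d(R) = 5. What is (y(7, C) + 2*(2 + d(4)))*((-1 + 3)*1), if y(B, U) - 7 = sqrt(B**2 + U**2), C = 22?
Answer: 42 + 2*sqrt(533) ≈ 88.174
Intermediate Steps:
y(B, U) = 7 + sqrt(B**2 + U**2)
(y(7, C) + 2*(2 + d(4)))*((-1 + 3)*1) = ((7 + sqrt(7**2 + 22**2)) + 2*(2 + 5))*((-1 + 3)*1) = ((7 + sqrt(49 + 484)) + 2*7)*(2*1) = ((7 + sqrt(533)) + 14)*2 = (21 + sqrt(533))*2 = 42 + 2*sqrt(533)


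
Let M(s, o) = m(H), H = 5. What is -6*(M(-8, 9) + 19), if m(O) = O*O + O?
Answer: -294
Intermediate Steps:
m(O) = O + O² (m(O) = O² + O = O + O²)
M(s, o) = 30 (M(s, o) = 5*(1 + 5) = 5*6 = 30)
-6*(M(-8, 9) + 19) = -6*(30 + 19) = -6*49 = -294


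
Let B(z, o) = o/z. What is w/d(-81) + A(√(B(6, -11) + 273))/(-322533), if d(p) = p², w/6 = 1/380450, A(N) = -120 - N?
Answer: 5546996837/14908983101775 + √9762/1935198 ≈ 0.00042311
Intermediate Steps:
w = 3/190225 (w = 6/380450 = 6*(1/380450) = 3/190225 ≈ 1.5771e-5)
w/d(-81) + A(√(B(6, -11) + 273))/(-322533) = 3/(190225*((-81)²)) + (-120 - √(-11/6 + 273))/(-322533) = (3/190225)/6561 + (-120 - √(-11*⅙ + 273))*(-1/322533) = (3/190225)*(1/6561) + (-120 - √(-11/6 + 273))*(-1/322533) = 1/416022075 + (-120 - √(1627/6))*(-1/322533) = 1/416022075 + (-120 - √9762/6)*(-1/322533) = 1/416022075 + (40/107511 + √9762/1935198) = 5546996837/14908983101775 + √9762/1935198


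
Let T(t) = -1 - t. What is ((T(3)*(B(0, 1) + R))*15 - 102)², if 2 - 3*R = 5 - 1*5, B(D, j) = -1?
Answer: 6724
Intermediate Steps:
R = ⅔ (R = ⅔ - (5 - 1*5)/3 = ⅔ - (5 - 5)/3 = ⅔ - ⅓*0 = ⅔ + 0 = ⅔ ≈ 0.66667)
((T(3)*(B(0, 1) + R))*15 - 102)² = (((-1 - 1*3)*(-1 + ⅔))*15 - 102)² = (((-1 - 3)*(-⅓))*15 - 102)² = (-4*(-⅓)*15 - 102)² = ((4/3)*15 - 102)² = (20 - 102)² = (-82)² = 6724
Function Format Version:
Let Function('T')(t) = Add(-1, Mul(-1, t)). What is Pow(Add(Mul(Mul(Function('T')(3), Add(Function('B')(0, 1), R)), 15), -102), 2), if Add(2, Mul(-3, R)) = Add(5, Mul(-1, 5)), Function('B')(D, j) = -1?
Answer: 6724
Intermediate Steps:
R = Rational(2, 3) (R = Add(Rational(2, 3), Mul(Rational(-1, 3), Add(5, Mul(-1, 5)))) = Add(Rational(2, 3), Mul(Rational(-1, 3), Add(5, -5))) = Add(Rational(2, 3), Mul(Rational(-1, 3), 0)) = Add(Rational(2, 3), 0) = Rational(2, 3) ≈ 0.66667)
Pow(Add(Mul(Mul(Function('T')(3), Add(Function('B')(0, 1), R)), 15), -102), 2) = Pow(Add(Mul(Mul(Add(-1, Mul(-1, 3)), Add(-1, Rational(2, 3))), 15), -102), 2) = Pow(Add(Mul(Mul(Add(-1, -3), Rational(-1, 3)), 15), -102), 2) = Pow(Add(Mul(Mul(-4, Rational(-1, 3)), 15), -102), 2) = Pow(Add(Mul(Rational(4, 3), 15), -102), 2) = Pow(Add(20, -102), 2) = Pow(-82, 2) = 6724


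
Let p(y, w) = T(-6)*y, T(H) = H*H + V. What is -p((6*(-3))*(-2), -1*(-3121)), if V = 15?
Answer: -1836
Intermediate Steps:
T(H) = 15 + H² (T(H) = H*H + 15 = H² + 15 = 15 + H²)
p(y, w) = 51*y (p(y, w) = (15 + (-6)²)*y = (15 + 36)*y = 51*y)
-p((6*(-3))*(-2), -1*(-3121)) = -51*(6*(-3))*(-2) = -51*(-18*(-2)) = -51*36 = -1*1836 = -1836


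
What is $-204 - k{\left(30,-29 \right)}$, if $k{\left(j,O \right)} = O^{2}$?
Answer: $-1045$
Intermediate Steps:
$-204 - k{\left(30,-29 \right)} = -204 - \left(-29\right)^{2} = -204 - 841 = -1045$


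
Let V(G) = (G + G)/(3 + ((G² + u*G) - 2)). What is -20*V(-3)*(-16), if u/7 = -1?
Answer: -1920/31 ≈ -61.935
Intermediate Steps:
u = -7 (u = 7*(-1) = -7)
V(G) = 2*G/(1 + G² - 7*G) (V(G) = (G + G)/(3 + ((G² - 7*G) - 2)) = (2*G)/(3 + (-2 + G² - 7*G)) = (2*G)/(1 + G² - 7*G) = 2*G/(1 + G² - 7*G))
-20*V(-3)*(-16) = -40*(-3)/(1 + (-3)² - 7*(-3))*(-16) = -40*(-3)/(1 + 9 + 21)*(-16) = -40*(-3)/31*(-16) = -20*(-6/31)*(-16) = (120/31)*(-16) = -1920/31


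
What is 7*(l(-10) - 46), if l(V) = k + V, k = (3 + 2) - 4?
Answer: -385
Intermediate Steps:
k = 1 (k = 5 - 4 = 1)
l(V) = 1 + V
7*(l(-10) - 46) = 7*((1 - 10) - 46) = 7*(-9 - 46) = 7*(-55) = -385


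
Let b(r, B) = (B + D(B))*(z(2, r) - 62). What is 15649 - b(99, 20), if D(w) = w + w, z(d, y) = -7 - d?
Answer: 19909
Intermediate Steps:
D(w) = 2*w
b(r, B) = -213*B (b(r, B) = (B + 2*B)*((-7 - 1*2) - 62) = (3*B)*((-7 - 2) - 62) = (3*B)*(-9 - 62) = (3*B)*(-71) = -213*B)
15649 - b(99, 20) = 15649 - (-213)*20 = 15649 - 1*(-4260) = 15649 + 4260 = 19909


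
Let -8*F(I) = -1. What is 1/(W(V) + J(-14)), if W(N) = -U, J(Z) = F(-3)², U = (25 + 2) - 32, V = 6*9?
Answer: 64/321 ≈ 0.19938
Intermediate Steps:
V = 54
F(I) = ⅛ (F(I) = -⅛*(-1) = ⅛)
U = -5 (U = 27 - 32 = -5)
J(Z) = 1/64 (J(Z) = (⅛)² = 1/64)
W(N) = 5 (W(N) = -1*(-5) = 5)
1/(W(V) + J(-14)) = 1/(5 + 1/64) = 1/(321/64) = 64/321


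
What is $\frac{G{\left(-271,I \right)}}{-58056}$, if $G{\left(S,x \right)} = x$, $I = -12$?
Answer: $\frac{1}{4838} \approx 0.0002067$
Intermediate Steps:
$\frac{G{\left(-271,I \right)}}{-58056} = - \frac{12}{-58056} = \left(-12\right) \left(- \frac{1}{58056}\right) = \frac{1}{4838}$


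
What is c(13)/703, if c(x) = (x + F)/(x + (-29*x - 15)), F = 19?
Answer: -32/266437 ≈ -0.00012010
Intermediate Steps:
c(x) = (19 + x)/(-15 - 28*x) (c(x) = (x + 19)/(x + (-29*x - 15)) = (19 + x)/(x + (-15 - 29*x)) = (19 + x)/(-15 - 28*x))
c(13)/703 = ((-19 - 1*13)/(15 + 28*13))/703 = ((-19 - 13)/(15 + 364))*(1/703) = (-32/379)*(1/703) = ((1/379)*(-32))*(1/703) = -32/379*1/703 = -32/266437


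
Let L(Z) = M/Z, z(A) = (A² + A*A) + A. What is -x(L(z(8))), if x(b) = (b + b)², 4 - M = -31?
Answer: -1225/4624 ≈ -0.26492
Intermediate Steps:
M = 35 (M = 4 - 1*(-31) = 4 + 31 = 35)
z(A) = A + 2*A² (z(A) = (A² + A²) + A = 2*A² + A = A + 2*A²)
L(Z) = 35/Z
x(b) = 4*b² (x(b) = (2*b)² = 4*b²)
-x(L(z(8))) = -4*(35/((8*(1 + 2*8))))² = -4*(35/((8*(1 + 16))))² = -4*(35/((8*17)))² = -4*(35/136)² = -4*1225/18496 = -1*1225/4624 = -1225/4624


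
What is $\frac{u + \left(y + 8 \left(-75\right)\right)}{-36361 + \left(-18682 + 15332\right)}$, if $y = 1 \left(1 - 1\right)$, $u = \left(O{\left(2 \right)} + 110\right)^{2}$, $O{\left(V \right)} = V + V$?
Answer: $- \frac{4132}{13237} \approx -0.31216$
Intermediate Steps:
$O{\left(V \right)} = 2 V$
$u = 12996$ ($u = \left(2 \cdot 2 + 110\right)^{2} = \left(4 + 110\right)^{2} = 114^{2} = 12996$)
$y = 0$ ($y = 1 \cdot 0 = 0$)
$\frac{u + \left(y + 8 \left(-75\right)\right)}{-36361 + \left(-18682 + 15332\right)} = \frac{12996 + \left(0 + 8 \left(-75\right)\right)}{-36361 + \left(-18682 + 15332\right)} = \frac{12996 + \left(0 - 600\right)}{-36361 - 3350} = \frac{12996 - 600}{-39711} = 12396 \left(- \frac{1}{39711}\right) = - \frac{4132}{13237}$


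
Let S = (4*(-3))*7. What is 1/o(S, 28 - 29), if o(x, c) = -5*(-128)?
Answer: 1/640 ≈ 0.0015625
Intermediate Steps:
S = -84 (S = -12*7 = -84)
o(x, c) = 640
1/o(S, 28 - 29) = 1/640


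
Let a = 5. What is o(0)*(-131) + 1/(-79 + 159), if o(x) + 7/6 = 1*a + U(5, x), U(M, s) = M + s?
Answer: -277717/240 ≈ -1157.2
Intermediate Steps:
o(x) = 53/6 + x (o(x) = -7/6 + (1*5 + (5 + x)) = -7/6 + (5 + (5 + x)) = -7/6 + (10 + x) = 53/6 + x)
o(0)*(-131) + 1/(-79 + 159) = (53/6 + 0)*(-131) + 1/(-79 + 159) = (53/6)*(-131) + 1/80 = -6943/6 + 1/80 = -277717/240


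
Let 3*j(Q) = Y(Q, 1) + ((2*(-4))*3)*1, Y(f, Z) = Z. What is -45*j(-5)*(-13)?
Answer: -4485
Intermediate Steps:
j(Q) = -23/3 (j(Q) = (1 + ((2*(-4))*3)*1)/3 = (1 - 8*3*1)/3 = (1 - 24*1)/3 = (1 - 24)/3 = (⅓)*(-23) = -23/3)
-45*j(-5)*(-13) = -45*(-23/3)*(-13) = 345*(-13) = -4485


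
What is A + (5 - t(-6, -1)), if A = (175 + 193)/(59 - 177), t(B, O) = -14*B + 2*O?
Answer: -4727/59 ≈ -80.119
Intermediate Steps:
A = -184/59 (A = 368/(-118) = 368*(-1/118) = -184/59 ≈ -3.1186)
A + (5 - t(-6, -1)) = -184/59 + (5 - (-14*(-6) + 2*(-1))) = -184/59 + (5 - (84 - 2)) = -184/59 + (5 - 1*82) = -184/59 + (5 - 82) = -184/59 - 77 = -4727/59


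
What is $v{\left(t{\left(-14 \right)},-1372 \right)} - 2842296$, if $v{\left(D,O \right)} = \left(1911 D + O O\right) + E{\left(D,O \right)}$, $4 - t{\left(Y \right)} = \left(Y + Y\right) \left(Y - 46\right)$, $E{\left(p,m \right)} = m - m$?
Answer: $-4162748$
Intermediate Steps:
$E{\left(p,m \right)} = 0$
$t{\left(Y \right)} = 4 - 2 Y \left(-46 + Y\right)$ ($t{\left(Y \right)} = 4 - \left(Y + Y\right) \left(Y - 46\right) = 4 - 2 Y \left(-46 + Y\right)$)
$v{\left(D,O \right)} = O^{2} + 1911 D$ ($v{\left(D,O \right)} = \left(1911 D + O O\right) + 0 = \left(1911 D + O^{2}\right) + 0 = \left(O^{2} + 1911 D\right) + 0 = O^{2} + 1911 D$)
$v{\left(t{\left(-14 \right)},-1372 \right)} - 2842296 = \left(\left(-1372\right)^{2} + 1911 \left(4 - 2 \left(-14\right)^{2} + 92 \left(-14\right)\right)\right) - 2842296 = \left(1882384 + 1911 \left(4 - 392 - 1288\right)\right) - 2842296 = \left(1882384 + 1911 \left(-1676\right)\right) - 2842296 = \left(1882384 - 3202836\right) - 2842296 = -1320452 - 2842296 = -4162748$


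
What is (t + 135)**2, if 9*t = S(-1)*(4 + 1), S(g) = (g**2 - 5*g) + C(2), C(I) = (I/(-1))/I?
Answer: 1537600/81 ≈ 18983.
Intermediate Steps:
C(I) = -1 (C(I) = (I*(-1))/I = (-I)/I = -1)
S(g) = -1 + g**2 - 5*g (S(g) = (g**2 - 5*g) - 1 = -1 + g**2 - 5*g)
t = 25/9 (t = ((-1 + (-1)**2 - 5*(-1))*(4 + 1))/9 = ((-1 + 1 + 5)*5)/9 = (5*5)/9 = (1/9)*25 = 25/9 ≈ 2.7778)
(t + 135)**2 = (25/9 + 135)**2 = (1240/9)**2 = 1537600/81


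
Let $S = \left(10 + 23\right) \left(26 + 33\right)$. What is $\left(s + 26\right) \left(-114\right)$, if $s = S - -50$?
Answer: $-230622$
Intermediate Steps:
$S = 1947$ ($S = 33 \cdot 59 = 1947$)
$s = 1997$ ($s = 1947 - -50 = 1947 + 50 = 1997$)
$\left(s + 26\right) \left(-114\right) = \left(1997 + 26\right) \left(-114\right) = 2023 \left(-114\right) = -230622$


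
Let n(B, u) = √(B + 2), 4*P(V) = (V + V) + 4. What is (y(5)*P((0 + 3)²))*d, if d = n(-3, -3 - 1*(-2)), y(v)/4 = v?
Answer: 110*I ≈ 110.0*I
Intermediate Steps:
y(v) = 4*v
P(V) = 1 + V/2 (P(V) = ((V + V) + 4)/4 = (2*V + 4)/4 = (4 + 2*V)/4 = 1 + V/2)
n(B, u) = √(2 + B)
d = I (d = √(2 - 3) = √(-1) = I ≈ 1.0*I)
(y(5)*P((0 + 3)²))*d = ((4*5)*(1 + (0 + 3)²/2))*I = (20*(1 + (½)*3²))*I = (20*(1 + (½)*9))*I = (20*(1 + 9/2))*I = (20*(11/2))*I = 110*I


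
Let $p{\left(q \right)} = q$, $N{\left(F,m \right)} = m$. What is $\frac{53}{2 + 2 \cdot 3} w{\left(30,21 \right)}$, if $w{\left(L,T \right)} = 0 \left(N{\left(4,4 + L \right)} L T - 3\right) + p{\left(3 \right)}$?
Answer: $\frac{159}{8} \approx 19.875$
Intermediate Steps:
$w{\left(L,T \right)} = 3$ ($w{\left(L,T \right)} = 0 \left(\left(4 + L\right) L T - 3\right) + 3 = 0 \left(L \left(4 + L\right) T - 3\right) + 3 = 0 \left(L T \left(4 + L\right) - 3\right) + 3 = 0 \left(-3 + L T \left(4 + L\right)\right) + 3 = 0 + 3 = 3$)
$\frac{53}{2 + 2 \cdot 3} w{\left(30,21 \right)} = \frac{53}{2 + 2 \cdot 3} \cdot 3 = \frac{53}{2 + 6} \cdot 3 = \frac{53}{8} \cdot 3 = \frac{159}{8}$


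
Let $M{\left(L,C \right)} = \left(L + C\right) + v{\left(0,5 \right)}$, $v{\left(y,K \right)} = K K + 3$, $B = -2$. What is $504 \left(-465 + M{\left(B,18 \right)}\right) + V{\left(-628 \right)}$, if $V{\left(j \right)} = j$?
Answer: $-212812$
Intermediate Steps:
$v{\left(y,K \right)} = 3 + K^{2}$ ($v{\left(y,K \right)} = K^{2} + 3 = 3 + K^{2}$)
$M{\left(L,C \right)} = 28 + C + L$ ($M{\left(L,C \right)} = \left(L + C\right) + \left(3 + 5^{2}\right) = \left(C + L\right) + \left(3 + 25\right) = \left(C + L\right) + 28 = 28 + C + L$)
$504 \left(-465 + M{\left(B,18 \right)}\right) + V{\left(-628 \right)} = 504 \left(-465 + \left(28 + 18 - 2\right)\right) - 628 = 504 \left(-465 + 44\right) - 628 = 504 \left(-421\right) - 628 = -212184 - 628 = -212812$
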